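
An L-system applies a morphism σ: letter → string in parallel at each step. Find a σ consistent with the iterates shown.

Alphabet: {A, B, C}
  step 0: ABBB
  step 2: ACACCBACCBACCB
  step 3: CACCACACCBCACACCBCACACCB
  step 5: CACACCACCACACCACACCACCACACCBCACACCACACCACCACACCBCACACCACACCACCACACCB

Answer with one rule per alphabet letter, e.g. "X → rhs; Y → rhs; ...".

  step 2 ⇒ step 3: ACACCBACCBACCB ⇒ C·AC·C·AC·AC·CB·C·AC·AC·CB·C·AC·AC·CB
    A ↦ C
    B ↦ CB
    C ↦ AC

A->C, B->CB, C->AC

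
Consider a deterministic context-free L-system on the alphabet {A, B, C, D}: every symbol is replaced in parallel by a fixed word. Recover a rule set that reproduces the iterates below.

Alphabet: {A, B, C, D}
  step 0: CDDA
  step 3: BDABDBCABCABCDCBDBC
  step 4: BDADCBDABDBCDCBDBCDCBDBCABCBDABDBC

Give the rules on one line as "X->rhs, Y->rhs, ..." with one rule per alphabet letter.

A->DC, B->BD, C->BC, D->A

  step 3 ⇒ step 4: BDABDBCABCABCDCBDBC ⇒ BD·A·DC·BD·A·BD·BC·DC·BD·BC·DC·BD·BC·A·BC·BD·A·BD·BC
    A ↦ DC
    B ↦ BD
    C ↦ BC
    D ↦ A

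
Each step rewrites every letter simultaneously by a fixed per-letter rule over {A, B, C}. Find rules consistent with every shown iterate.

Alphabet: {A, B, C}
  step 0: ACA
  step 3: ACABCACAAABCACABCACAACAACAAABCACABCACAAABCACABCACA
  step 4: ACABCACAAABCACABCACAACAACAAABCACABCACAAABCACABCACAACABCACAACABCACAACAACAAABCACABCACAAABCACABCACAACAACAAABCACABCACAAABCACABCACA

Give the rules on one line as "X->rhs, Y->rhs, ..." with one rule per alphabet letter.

A->ACA, B->AA, C->BC

  step 3 ⇒ step 4: ACABCACAAABCACABCACAACAACAAABCACABCACAAABCACABCACA ⇒ ACA·BC·ACA·AA·BC·ACA·BC·ACA·ACA·ACA·AA·BC·ACA·BC·ACA·AA·BC·ACA·BC·ACA·ACA·BC·ACA·ACA·BC·ACA·ACA·ACA·AA·BC·ACA·BC·ACA·AA·BC·ACA·BC·ACA·ACA·ACA·AA·BC·ACA·BC·ACA·AA·BC·ACA·BC·ACA
    A ↦ ACA
    B ↦ AA
    C ↦ BC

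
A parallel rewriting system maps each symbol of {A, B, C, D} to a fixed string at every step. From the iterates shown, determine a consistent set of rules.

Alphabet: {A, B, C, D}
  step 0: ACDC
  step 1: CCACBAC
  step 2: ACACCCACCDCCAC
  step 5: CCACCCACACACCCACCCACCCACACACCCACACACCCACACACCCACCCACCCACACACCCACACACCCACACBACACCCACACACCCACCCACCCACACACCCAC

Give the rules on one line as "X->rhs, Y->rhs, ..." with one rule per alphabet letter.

A->CC, B->CD, C->AC, D->B

  step 1 ⇒ step 2: CCACBAC ⇒ AC·AC·CC·AC·CD·CC·AC
    A ↦ CC
    B ↦ CD
    C ↦ AC
  step 0 ⇒ step 1: ACDC ⇒ CC·AC·B·AC
    D ↦ B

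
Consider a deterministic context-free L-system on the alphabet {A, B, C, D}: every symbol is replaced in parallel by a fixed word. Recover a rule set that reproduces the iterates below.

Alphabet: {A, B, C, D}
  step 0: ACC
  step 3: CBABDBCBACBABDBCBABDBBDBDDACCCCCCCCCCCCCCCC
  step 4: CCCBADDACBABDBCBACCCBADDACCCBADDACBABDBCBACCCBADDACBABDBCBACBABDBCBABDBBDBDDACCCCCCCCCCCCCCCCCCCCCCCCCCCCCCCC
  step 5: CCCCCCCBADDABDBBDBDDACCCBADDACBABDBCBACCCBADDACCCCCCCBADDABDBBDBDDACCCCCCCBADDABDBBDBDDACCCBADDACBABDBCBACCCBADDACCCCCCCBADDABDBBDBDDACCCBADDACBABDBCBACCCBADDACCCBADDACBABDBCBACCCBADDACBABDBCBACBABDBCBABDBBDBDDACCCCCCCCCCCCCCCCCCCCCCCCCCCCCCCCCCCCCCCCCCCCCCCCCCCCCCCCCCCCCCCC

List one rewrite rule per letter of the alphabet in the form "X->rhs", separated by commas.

  step 4 ⇒ step 5: CCCBADDACBABDBCBACCCBADDACCCBADDACBABDBCBACCCBADDACBABDBCBACBABDBCBABDBBDBDDACCCCCCCCCCCCCCCCCCCCCCCCCCCCCCCC ⇒ CC·CC·CC·CBA·DDA·BDB·BDB·DDA·CC·CBA·DDA·CBA·BDB·CBA·CC·CBA·DDA·CC·CC·CC·CBA·DDA·BDB·BDB·DDA·CC·CC·CC·CBA·DDA·BDB·BDB·DDA·CC·CBA·DDA·CBA·BDB·CBA·CC·CBA·DDA·CC·CC·CC·CBA·DDA·BDB·BDB·DDA·CC·CBA·DDA·CBA·BDB·CBA·CC·CBA·DDA·CC·CBA·DDA·CBA·BDB·CBA·CC·CBA·DDA·CBA·BDB·CBA·CBA·BDB·CBA·BDB·BDB·DDA·CC·CC·CC·CC·CC·CC·CC·CC·CC·CC·CC·CC·CC·CC·CC·CC·CC·CC·CC·CC·CC·CC·CC·CC·CC·CC·CC·CC·CC·CC·CC·CC
    A ↦ DDA
    B ↦ CBA
    C ↦ CC
    D ↦ BDB

A->DDA, B->CBA, C->CC, D->BDB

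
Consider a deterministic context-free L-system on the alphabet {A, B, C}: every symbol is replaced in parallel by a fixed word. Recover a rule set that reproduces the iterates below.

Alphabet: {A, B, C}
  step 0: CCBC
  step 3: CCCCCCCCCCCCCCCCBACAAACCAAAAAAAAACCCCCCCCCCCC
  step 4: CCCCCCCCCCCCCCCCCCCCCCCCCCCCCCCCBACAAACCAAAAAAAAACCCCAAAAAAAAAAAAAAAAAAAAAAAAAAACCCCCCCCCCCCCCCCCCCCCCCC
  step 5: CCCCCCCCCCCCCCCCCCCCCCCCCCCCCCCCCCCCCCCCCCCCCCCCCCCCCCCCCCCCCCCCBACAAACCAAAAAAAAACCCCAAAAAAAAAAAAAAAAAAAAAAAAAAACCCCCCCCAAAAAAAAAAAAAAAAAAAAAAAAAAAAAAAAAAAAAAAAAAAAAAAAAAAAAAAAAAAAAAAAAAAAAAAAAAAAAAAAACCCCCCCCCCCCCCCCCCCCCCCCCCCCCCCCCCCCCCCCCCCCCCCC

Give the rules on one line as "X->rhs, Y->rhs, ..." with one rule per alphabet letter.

A->AAA, B->BAC, C->CC

  step 4 ⇒ step 5: CCCCCCCCCCCCCCCCCCCCCCCCCCCCCCCCBACAAACCAAAAAAAAACCCCAAAAAAAAAAAAAAAAAAAAAAAAAAACCCCCCCCCCCCCCCCCCCCCCCC ⇒ CC·CC·CC·CC·CC·CC·CC·CC·CC·CC·CC·CC·CC·CC·CC·CC·CC·CC·CC·CC·CC·CC·CC·CC·CC·CC·CC·CC·CC·CC·CC·CC·BAC·AAA·CC·AAA·AAA·AAA·CC·CC·AAA·AAA·AAA·AAA·AAA·AAA·AAA·AAA·AAA·CC·CC·CC·CC·AAA·AAA·AAA·AAA·AAA·AAA·AAA·AAA·AAA·AAA·AAA·AAA·AAA·AAA·AAA·AAA·AAA·AAA·AAA·AAA·AAA·AAA·AAA·AAA·AAA·AAA·AAA·CC·CC·CC·CC·CC·CC·CC·CC·CC·CC·CC·CC·CC·CC·CC·CC·CC·CC·CC·CC·CC·CC·CC·CC
    A ↦ AAA
    B ↦ BAC
    C ↦ CC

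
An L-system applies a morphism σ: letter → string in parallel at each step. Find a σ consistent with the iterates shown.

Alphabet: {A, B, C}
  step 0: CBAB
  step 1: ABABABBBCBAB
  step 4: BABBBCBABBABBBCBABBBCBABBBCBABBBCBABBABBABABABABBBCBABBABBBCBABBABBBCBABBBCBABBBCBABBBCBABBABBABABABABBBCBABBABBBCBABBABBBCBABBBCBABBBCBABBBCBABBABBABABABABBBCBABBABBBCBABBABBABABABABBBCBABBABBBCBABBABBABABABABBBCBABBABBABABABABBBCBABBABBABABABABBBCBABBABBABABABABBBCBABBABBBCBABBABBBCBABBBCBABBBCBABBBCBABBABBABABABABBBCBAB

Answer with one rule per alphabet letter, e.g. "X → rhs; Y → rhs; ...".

A->BBC, B->BAB, C->ABA

  step 0 ⇒ step 1: CBAB ⇒ ABA·BAB·BBC·BAB
    A ↦ BBC
    B ↦ BAB
    C ↦ ABA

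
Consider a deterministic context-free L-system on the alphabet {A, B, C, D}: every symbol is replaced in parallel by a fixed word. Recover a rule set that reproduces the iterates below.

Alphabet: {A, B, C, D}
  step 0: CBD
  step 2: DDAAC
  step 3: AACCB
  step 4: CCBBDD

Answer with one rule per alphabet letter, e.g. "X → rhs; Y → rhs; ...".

A->C, B->DD, C->B, D->A

  step 3 ⇒ step 4: AACCB ⇒ C·C·B·B·DD
    A ↦ C
    B ↦ DD
    C ↦ B
  step 2 ⇒ step 3: DDAAC ⇒ A·A·C·C·B
    D ↦ A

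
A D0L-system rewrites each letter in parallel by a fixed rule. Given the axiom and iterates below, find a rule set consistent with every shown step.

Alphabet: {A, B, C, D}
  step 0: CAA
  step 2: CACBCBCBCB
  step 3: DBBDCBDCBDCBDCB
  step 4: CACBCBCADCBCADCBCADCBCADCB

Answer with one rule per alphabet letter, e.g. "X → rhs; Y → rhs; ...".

A->BB, B->CB, C->D, D->CA

  step 3 ⇒ step 4: DBBDCBDCBDCBDCB ⇒ CA·CB·CB·CA·D·CB·CA·D·CB·CA·D·CB·CA·D·CB
    B ↦ CB
    C ↦ D
    D ↦ CA
  step 2 ⇒ step 3: CACBCBCBCB ⇒ D·BB·D·CB·D·CB·D·CB·D·CB
    A ↦ BB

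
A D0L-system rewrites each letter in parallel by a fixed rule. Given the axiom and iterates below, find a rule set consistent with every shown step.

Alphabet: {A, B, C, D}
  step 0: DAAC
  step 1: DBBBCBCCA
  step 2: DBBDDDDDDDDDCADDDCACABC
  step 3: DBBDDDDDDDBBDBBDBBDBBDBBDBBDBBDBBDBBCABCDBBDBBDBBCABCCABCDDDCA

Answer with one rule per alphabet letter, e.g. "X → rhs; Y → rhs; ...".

A->BC, B->DDD, C->CA, D->DBB

  step 2 ⇒ step 3: DBBDDDDDDDDDCADDDCACABC ⇒ DBB·DDD·DDD·DBB·DBB·DBB·DBB·DBB·DBB·DBB·DBB·DBB·CA·BC·DBB·DBB·DBB·CA·BC·CA·BC·DDD·CA
    A ↦ BC
    B ↦ DDD
    C ↦ CA
    D ↦ DBB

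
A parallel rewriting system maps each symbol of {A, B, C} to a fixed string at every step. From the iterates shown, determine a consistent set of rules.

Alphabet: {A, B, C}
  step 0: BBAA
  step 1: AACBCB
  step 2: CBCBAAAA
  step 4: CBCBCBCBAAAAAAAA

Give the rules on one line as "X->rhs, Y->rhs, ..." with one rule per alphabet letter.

A->CB, B->A, C->A

  step 1 ⇒ step 2: AACBCB ⇒ CB·CB·A·A·A·A
    A ↦ CB
    B ↦ A
    C ↦ A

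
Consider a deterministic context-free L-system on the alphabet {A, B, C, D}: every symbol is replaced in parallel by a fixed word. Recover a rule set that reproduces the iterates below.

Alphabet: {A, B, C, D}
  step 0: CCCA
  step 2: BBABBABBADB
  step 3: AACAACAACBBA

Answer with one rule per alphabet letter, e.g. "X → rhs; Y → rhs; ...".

A->C, B->A, C->DB, D->BB

  step 2 ⇒ step 3: BBABBABBADB ⇒ A·A·C·A·A·C·A·A·C·BB·A
    A ↦ C
    B ↦ A
    D ↦ BB
    C ↦ DB  (constrained at step 0)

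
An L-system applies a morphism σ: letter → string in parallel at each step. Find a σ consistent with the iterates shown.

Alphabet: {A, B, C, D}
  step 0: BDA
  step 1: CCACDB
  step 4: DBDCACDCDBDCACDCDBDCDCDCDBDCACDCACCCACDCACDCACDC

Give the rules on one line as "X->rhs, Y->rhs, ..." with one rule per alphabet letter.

A->DB, B->CC, C->DC, D->AC

  step 0 ⇒ step 1: BDA ⇒ CC·AC·DB
    A ↦ DB
    B ↦ CC
    D ↦ AC
    C ↦ DC  (constrained at step 1)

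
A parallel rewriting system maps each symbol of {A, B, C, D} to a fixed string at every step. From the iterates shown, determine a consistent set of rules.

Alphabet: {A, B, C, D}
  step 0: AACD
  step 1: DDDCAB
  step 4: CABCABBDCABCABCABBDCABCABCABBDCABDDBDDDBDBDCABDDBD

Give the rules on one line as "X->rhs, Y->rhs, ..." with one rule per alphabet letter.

  step 0 ⇒ step 1: AACD ⇒ D·D·D·CAB
    A ↦ D
    C ↦ D
    D ↦ CAB
    B ↦ BD  (constrained at step 1)

A->D, B->BD, C->D, D->CAB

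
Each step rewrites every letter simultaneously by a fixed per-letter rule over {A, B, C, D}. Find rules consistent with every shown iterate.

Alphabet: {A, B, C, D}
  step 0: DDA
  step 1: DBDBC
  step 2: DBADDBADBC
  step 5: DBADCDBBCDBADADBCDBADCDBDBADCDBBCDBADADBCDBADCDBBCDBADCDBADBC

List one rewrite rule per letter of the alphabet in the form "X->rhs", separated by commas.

  step 1 ⇒ step 2: DBDBC ⇒ DB·AD·DB·AD·BC
    B ↦ AD
    C ↦ BC
    D ↦ DB
  step 0 ⇒ step 1: DDA ⇒ DB·DB·C
    A ↦ C

A->C, B->AD, C->BC, D->DB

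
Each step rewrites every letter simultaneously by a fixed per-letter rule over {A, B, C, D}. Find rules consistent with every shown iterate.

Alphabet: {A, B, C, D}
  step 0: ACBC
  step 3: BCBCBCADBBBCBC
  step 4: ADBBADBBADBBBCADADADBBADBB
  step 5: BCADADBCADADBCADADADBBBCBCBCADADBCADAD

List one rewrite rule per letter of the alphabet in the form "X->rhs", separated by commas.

A->B, B->AD, C->BB, D->C

  step 4 ⇒ step 5: ADBBADBBADBBBCADADADBBADBB ⇒ B·C·AD·AD·B·C·AD·AD·B·C·AD·AD·AD·BB·B·C·B·C·B·C·AD·AD·B·C·AD·AD
    A ↦ B
    B ↦ AD
    C ↦ BB
    D ↦ C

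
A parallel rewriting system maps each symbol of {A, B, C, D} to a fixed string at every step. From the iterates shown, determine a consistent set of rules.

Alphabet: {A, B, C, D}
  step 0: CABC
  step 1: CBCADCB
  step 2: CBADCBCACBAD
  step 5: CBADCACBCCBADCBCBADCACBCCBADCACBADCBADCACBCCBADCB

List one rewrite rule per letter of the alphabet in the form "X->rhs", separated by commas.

  step 1 ⇒ step 2: CBCADCB ⇒ CB·AD·CB·C·A·CB·AD
    A ↦ C
    B ↦ AD
    C ↦ CB
    D ↦ A

A->C, B->AD, C->CB, D->A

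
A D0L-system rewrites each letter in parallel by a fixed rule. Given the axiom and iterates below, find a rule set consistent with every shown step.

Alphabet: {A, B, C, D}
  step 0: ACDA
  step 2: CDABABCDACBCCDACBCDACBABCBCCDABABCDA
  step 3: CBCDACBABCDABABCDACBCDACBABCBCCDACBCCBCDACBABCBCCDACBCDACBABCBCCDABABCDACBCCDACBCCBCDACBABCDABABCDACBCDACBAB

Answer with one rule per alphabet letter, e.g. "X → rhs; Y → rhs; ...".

  step 2 ⇒ step 3: CDABABCDACBCCDACBCDACBABCBCCDABABCDA ⇒ CBC·DAC·BAB·CDA·BAB·CDA·CBC·DAC·BAB·CBC·CDA·CBC·CBC·DAC·BAB·CBC·CDA·CBC·DAC·BAB·CBC·CDA·BAB·CDA·CBC·CDA·CBC·CBC·DAC·BAB·CDA·BAB·CDA·CBC·DAC·BAB
    A ↦ BAB
    B ↦ CDA
    C ↦ CBC
    D ↦ DAC

A->BAB, B->CDA, C->CBC, D->DAC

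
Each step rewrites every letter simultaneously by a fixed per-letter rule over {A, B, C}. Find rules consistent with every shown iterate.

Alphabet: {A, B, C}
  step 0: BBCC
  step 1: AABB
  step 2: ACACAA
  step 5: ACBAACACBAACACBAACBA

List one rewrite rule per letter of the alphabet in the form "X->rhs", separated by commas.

  step 1 ⇒ step 2: AABB ⇒ AC·AC·A·A
    A ↦ AC
    B ↦ A
  step 0 ⇒ step 1: BBCC ⇒ A·A·B·B
    C ↦ B

A->AC, B->A, C->B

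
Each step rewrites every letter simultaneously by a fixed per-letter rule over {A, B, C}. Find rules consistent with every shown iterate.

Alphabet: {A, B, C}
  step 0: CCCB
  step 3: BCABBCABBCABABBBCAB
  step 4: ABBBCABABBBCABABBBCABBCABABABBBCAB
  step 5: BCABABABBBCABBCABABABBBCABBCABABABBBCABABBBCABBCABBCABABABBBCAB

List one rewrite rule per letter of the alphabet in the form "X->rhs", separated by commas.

A->BC, B->AB, C->B

  step 4 ⇒ step 5: ABBBCABABBBCABABBBCABBCABABABBBCAB ⇒ BC·AB·AB·AB·B·BC·AB·BC·AB·AB·AB·B·BC·AB·BC·AB·AB·AB·B·BC·AB·AB·B·BC·AB·BC·AB·BC·AB·AB·AB·B·BC·AB
    A ↦ BC
    B ↦ AB
    C ↦ B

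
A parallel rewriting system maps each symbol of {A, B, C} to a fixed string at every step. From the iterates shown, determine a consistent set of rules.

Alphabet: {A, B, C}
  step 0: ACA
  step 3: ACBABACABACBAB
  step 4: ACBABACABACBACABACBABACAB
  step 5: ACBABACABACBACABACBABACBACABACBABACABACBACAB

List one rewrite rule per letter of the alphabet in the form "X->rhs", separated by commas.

  step 4 ⇒ step 5: ACBABACABACBACABACBABACAB ⇒ AC·B·AB·AC·AB·AC·B·AC·AB·AC·B·AB·AC·B·AC·AB·AC·B·AB·AC·AB·AC·B·AC·AB
    A ↦ AC
    B ↦ AB
    C ↦ B

A->AC, B->AB, C->B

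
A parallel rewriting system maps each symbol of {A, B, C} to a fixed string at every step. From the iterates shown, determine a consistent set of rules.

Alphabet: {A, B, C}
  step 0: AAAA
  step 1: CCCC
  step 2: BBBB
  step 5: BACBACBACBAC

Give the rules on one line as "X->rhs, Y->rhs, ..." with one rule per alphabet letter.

A->C, B->AC, C->B

  step 1 ⇒ step 2: CCCC ⇒ B·B·B·B
    C ↦ B
  step 0 ⇒ step 1: AAAA ⇒ C·C·C·C
    A ↦ C
    B ↦ AC  (constrained at step 2)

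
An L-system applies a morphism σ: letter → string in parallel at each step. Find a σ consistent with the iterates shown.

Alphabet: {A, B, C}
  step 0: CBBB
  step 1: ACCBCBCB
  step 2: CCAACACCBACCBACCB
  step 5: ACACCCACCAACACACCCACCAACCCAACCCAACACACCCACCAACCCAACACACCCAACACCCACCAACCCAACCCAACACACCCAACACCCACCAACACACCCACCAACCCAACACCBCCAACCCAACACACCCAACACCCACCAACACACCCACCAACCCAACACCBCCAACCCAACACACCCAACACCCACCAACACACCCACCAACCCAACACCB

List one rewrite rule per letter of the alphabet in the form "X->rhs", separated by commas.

A->CCA, B->CB, C->AC

  step 1 ⇒ step 2: ACCBCBCB ⇒ CCA·AC·AC·CB·AC·CB·AC·CB
    A ↦ CCA
    B ↦ CB
    C ↦ AC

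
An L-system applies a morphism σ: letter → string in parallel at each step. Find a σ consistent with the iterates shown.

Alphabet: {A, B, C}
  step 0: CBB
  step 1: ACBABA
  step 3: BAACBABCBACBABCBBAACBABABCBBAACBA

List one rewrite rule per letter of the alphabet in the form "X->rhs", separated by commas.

A->BCB, B->BA, C->AC

  step 0 ⇒ step 1: CBB ⇒ AC·BA·BA
    B ↦ BA
    C ↦ AC
    A ↦ BCB  (constrained at step 1)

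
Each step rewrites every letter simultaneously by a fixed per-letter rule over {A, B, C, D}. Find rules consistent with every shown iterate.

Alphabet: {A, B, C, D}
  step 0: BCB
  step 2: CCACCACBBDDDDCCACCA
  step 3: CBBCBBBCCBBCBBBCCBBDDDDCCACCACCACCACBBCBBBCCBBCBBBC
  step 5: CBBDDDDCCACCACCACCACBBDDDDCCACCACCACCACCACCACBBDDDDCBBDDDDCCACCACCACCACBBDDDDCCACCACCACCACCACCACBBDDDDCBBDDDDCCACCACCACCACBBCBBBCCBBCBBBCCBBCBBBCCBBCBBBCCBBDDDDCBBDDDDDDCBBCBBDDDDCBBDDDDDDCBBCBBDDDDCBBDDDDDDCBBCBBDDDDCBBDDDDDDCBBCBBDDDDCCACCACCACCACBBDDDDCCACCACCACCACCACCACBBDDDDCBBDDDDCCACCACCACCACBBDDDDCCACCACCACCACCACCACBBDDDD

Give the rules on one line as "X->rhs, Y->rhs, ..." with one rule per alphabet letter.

A->BC, B->DD, C->CBB, D->CCA

  step 2 ⇒ step 3: CCACCACBBDDDDCCACCA ⇒ CBB·CBB·BC·CBB·CBB·BC·CBB·DD·DD·CCA·CCA·CCA·CCA·CBB·CBB·BC·CBB·CBB·BC
    A ↦ BC
    B ↦ DD
    C ↦ CBB
    D ↦ CCA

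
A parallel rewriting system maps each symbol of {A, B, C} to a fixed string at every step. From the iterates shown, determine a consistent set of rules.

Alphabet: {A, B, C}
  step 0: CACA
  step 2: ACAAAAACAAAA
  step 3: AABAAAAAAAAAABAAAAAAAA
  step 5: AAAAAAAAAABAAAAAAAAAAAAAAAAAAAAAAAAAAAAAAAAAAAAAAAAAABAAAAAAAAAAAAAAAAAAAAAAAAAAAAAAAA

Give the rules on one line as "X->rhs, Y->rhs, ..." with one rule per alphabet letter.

A->AA, B->AC, C->B

  step 2 ⇒ step 3: ACAAAAACAAAA ⇒ AA·B·AA·AA·AA·AA·AA·B·AA·AA·AA·AA
    A ↦ AA
    C ↦ B
    B ↦ AC  (constrained at step 3)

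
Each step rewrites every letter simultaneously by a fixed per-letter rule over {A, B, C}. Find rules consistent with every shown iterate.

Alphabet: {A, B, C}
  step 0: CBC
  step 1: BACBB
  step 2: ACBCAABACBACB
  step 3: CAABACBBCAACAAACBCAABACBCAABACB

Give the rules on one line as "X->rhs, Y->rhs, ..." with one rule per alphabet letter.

A->CAA, B->ACB, C->B

  step 2 ⇒ step 3: ACBCAABACBACB ⇒ CAA·B·ACB·B·CAA·CAA·ACB·CAA·B·ACB·CAA·B·ACB
    A ↦ CAA
    B ↦ ACB
    C ↦ B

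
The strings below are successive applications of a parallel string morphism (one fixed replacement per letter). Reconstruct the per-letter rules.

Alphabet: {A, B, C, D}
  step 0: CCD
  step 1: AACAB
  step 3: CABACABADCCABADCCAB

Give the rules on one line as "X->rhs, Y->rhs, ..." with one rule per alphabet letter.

  step 0 ⇒ step 1: CCD ⇒ A·A·CAB
    C ↦ A
    D ↦ CAB
    A ↦ DC  (constrained at step 1)
    B ↦ AD  (constrained at step 1)

A->DC, B->AD, C->A, D->CAB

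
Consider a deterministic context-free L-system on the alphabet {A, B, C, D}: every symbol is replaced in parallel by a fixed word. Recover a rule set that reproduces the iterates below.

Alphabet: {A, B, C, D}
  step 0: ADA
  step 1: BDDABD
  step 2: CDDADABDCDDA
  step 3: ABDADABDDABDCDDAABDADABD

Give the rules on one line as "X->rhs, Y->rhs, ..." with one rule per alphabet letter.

  step 2 ⇒ step 3: CDDADABDCDDA ⇒ AB·DA·DA·BD·DA·BD·CD·DA·AB·DA·DA·BD
    A ↦ BD
    B ↦ CD
    C ↦ AB
    D ↦ DA

A->BD, B->CD, C->AB, D->DA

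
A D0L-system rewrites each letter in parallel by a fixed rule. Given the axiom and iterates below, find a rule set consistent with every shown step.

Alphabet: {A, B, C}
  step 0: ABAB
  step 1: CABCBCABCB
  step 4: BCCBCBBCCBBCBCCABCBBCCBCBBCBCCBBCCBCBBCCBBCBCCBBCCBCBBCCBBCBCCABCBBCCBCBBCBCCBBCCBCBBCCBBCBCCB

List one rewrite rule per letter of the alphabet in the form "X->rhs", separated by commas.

  step 0 ⇒ step 1: ABAB ⇒ CAB·CB·CAB·CB
    A ↦ CAB
    B ↦ CB
    C ↦ BC  (constrained at step 1)

A->CAB, B->CB, C->BC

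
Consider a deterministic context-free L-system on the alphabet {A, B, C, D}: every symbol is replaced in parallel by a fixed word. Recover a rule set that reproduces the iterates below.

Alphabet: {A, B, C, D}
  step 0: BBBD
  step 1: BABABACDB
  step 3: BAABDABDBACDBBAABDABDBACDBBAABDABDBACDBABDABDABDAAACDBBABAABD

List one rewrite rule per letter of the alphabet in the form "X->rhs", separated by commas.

A->ABD, B->BA, C->AAA, D->CDB

  step 0 ⇒ step 1: BBBD ⇒ BA·BA·BA·CDB
    B ↦ BA
    D ↦ CDB
    A ↦ ABD  (constrained at step 1)
    C ↦ AAA  (constrained at step 1)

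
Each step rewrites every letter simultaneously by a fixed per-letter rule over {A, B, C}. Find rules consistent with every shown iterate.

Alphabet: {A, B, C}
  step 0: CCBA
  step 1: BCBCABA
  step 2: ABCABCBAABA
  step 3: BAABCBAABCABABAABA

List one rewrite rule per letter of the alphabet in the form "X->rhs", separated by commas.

  step 2 ⇒ step 3: ABCABCBAABA ⇒ BA·A·BC·BA·A·BC·A·BA·BA·A·BA
    A ↦ BA
    B ↦ A
    C ↦ BC

A->BA, B->A, C->BC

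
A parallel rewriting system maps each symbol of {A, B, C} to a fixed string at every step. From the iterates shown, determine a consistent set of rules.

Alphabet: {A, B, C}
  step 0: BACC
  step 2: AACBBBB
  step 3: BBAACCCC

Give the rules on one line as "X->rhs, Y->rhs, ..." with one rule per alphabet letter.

  step 2 ⇒ step 3: AACBBBB ⇒ B·B·AA·C·C·C·C
    A ↦ B
    B ↦ C
    C ↦ AA

A->B, B->C, C->AA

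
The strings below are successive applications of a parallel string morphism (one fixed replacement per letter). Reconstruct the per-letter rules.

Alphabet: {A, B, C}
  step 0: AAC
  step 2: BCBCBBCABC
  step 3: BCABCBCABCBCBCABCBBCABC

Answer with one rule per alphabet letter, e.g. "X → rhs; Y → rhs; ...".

A->B, B->BC, C->ABC

  step 2 ⇒ step 3: BCBCBBCABC ⇒ BC·ABC·BC·ABC·BC·BC·ABC·B·BC·ABC
    A ↦ B
    B ↦ BC
    C ↦ ABC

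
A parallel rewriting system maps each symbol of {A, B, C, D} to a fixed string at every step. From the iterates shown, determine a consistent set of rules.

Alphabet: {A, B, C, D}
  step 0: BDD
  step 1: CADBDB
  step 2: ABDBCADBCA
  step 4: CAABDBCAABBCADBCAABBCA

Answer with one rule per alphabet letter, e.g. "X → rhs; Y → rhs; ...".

A->B, B->CA, C->A, D->DB

  step 1 ⇒ step 2: CADBDB ⇒ A·B·DB·CA·DB·CA
    A ↦ B
    B ↦ CA
    C ↦ A
    D ↦ DB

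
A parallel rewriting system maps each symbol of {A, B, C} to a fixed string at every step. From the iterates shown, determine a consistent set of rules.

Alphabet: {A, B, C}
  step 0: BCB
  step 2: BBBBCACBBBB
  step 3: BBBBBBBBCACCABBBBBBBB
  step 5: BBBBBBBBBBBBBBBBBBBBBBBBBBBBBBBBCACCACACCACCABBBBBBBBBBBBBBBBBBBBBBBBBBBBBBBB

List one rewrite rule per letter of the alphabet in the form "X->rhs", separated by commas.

  step 2 ⇒ step 3: BBBBCACBBBB ⇒ BB·BB·BB·BB·CA·C·CA·BB·BB·BB·BB
    A ↦ C
    B ↦ BB
    C ↦ CA

A->C, B->BB, C->CA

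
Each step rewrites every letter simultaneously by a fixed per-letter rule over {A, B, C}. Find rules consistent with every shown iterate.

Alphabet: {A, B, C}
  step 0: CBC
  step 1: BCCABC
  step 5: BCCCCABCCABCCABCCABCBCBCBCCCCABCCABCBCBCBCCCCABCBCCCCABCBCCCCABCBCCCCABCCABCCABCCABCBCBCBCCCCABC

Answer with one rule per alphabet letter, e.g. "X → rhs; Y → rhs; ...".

A->CC, B->CA, C->BC

  step 0 ⇒ step 1: CBC ⇒ BC·CA·BC
    B ↦ CA
    C ↦ BC
    A ↦ CC  (constrained at step 1)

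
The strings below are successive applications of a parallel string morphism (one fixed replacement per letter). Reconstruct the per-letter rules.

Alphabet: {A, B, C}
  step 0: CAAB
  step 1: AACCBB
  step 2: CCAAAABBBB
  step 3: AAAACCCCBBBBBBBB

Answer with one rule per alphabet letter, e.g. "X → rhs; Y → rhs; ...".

  step 2 ⇒ step 3: CCAAAABBBB ⇒ AA·AA·C·C·C·C·BB·BB·BB·BB
    A ↦ C
    B ↦ BB
    C ↦ AA

A->C, B->BB, C->AA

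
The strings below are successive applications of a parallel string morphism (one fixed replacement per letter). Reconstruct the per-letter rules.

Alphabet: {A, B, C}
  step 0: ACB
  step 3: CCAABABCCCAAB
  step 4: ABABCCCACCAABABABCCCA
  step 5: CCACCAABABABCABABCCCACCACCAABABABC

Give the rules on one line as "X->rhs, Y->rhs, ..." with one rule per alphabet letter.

  step 4 ⇒ step 5: ABABCCCACCAABABABCCCA ⇒ C·CA·C·CA·AB·AB·AB·C·AB·AB·C·C·CA·C·CA·C·CA·AB·AB·AB·C
    A ↦ C
    B ↦ CA
    C ↦ AB

A->C, B->CA, C->AB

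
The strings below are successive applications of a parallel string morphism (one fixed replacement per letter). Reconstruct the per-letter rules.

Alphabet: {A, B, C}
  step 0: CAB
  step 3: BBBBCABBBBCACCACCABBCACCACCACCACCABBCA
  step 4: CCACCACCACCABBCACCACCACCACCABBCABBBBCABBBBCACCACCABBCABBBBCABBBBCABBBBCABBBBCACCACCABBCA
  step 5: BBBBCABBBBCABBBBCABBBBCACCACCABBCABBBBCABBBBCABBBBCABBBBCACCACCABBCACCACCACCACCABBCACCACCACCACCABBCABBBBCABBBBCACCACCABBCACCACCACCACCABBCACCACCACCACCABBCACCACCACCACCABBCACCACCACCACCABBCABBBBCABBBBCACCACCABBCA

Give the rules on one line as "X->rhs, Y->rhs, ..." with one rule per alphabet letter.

  step 4 ⇒ step 5: CCACCACCACCABBCACCACCACCACCABBCABBBBCABBBBCACCACCABBCABBBBCABBBBCABBBBCABBBBCACCACCABBCA ⇒ BB·BB·CA·BB·BB·CA·BB·BB·CA·BB·BB·CA·CCA·CCA·BB·CA·BB·BB·CA·BB·BB·CA·BB·BB·CA·BB·BB·CA·CCA·CCA·BB·CA·CCA·CCA·CCA·CCA·BB·CA·CCA·CCA·CCA·CCA·BB·CA·BB·BB·CA·BB·BB·CA·CCA·CCA·BB·CA·CCA·CCA·CCA·CCA·BB·CA·CCA·CCA·CCA·CCA·BB·CA·CCA·CCA·CCA·CCA·BB·CA·CCA·CCA·CCA·CCA·BB·CA·BB·BB·CA·BB·BB·CA·CCA·CCA·BB·CA
    A ↦ CA
    B ↦ CCA
    C ↦ BB

A->CA, B->CCA, C->BB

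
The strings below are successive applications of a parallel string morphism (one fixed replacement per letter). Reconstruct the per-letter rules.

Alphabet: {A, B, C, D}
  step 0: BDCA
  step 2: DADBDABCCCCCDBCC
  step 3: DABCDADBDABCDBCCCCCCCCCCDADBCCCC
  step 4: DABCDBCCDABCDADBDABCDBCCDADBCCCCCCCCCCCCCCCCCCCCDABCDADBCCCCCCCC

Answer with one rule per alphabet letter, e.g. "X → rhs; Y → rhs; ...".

A->BC, B->DB, C->CC, D->DA

  step 3 ⇒ step 4: DABCDADBDABCDBCCCCCCCCCCDADBCCCC ⇒ DA·BC·DB·CC·DA·BC·DA·DB·DA·BC·DB·CC·DA·DB·CC·CC·CC·CC·CC·CC·CC·CC·CC·CC·DA·BC·DA·DB·CC·CC·CC·CC
    A ↦ BC
    B ↦ DB
    C ↦ CC
    D ↦ DA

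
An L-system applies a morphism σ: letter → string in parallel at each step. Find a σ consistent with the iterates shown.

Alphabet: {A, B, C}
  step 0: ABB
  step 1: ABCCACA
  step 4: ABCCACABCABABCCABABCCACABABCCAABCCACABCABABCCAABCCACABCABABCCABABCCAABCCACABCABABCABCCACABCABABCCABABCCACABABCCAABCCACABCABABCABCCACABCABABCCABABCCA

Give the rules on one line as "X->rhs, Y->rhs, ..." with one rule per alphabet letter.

  step 0 ⇒ step 1: ABB ⇒ ABC·CA·CA
    A ↦ ABC
    B ↦ CA
    C ↦ CAB  (constrained at step 1)

A->ABC, B->CA, C->CAB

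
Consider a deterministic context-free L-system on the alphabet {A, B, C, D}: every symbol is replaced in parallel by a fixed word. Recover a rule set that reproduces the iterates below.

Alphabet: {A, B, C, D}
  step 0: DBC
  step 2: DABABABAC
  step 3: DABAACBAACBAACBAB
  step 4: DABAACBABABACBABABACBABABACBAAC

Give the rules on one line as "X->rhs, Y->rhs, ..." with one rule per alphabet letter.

A->BA, B->AC, C->B, D->DA

  step 3 ⇒ step 4: DABAACBAACBAACBAB ⇒ DA·BA·AC·BA·BA·B·AC·BA·BA·B·AC·BA·BA·B·AC·BA·AC
    A ↦ BA
    B ↦ AC
    C ↦ B
    D ↦ DA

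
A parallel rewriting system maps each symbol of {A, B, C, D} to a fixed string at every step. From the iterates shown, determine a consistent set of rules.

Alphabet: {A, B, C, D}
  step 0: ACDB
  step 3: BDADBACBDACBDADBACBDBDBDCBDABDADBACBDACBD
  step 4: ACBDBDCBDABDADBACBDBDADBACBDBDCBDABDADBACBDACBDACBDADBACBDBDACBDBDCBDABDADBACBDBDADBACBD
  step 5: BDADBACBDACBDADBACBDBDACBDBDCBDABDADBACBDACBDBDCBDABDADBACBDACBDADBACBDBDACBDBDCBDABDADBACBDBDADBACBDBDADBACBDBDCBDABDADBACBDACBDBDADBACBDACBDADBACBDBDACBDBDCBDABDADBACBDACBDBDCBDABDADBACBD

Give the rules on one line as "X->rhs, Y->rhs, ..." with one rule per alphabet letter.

  step 4 ⇒ step 5: ACBDBDCBDABDADBACBDBDADBACBDBDCBDABDADBACBDACBDACBDADBACBDBDACBDBDCBDABDADBACBDBDADBACBD ⇒ BD·ADB·A·CBD·A·CBD·ADB·A·CBD·BD·A·CBD·BD·CBD·A·BD·ADB·A·CBD·A·CBD·BD·CBD·A·BD·ADB·A·CBD·A·CBD·ADB·A·CBD·BD·A·CBD·BD·CBD·A·BD·ADB·A·CBD·BD·ADB·A·CBD·BD·ADB·A·CBD·BD·CBD·A·BD·ADB·A·CBD·A·CBD·BD·ADB·A·CBD·A·CBD·ADB·A·CBD·BD·A·CBD·BD·CBD·A·BD·ADB·A·CBD·A·CBD·BD·CBD·A·BD·ADB·A·CBD
    A ↦ BD
    B ↦ A
    C ↦ ADB
    D ↦ CBD

A->BD, B->A, C->ADB, D->CBD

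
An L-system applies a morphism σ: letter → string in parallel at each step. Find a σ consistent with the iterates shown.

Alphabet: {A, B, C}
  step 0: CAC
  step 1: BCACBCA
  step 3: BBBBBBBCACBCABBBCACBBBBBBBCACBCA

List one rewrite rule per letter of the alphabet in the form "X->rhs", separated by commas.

  step 0 ⇒ step 1: CAC ⇒ BCA·C·BCA
    A ↦ C
    C ↦ BCA
    B ↦ BB  (constrained at step 1)

A->C, B->BB, C->BCA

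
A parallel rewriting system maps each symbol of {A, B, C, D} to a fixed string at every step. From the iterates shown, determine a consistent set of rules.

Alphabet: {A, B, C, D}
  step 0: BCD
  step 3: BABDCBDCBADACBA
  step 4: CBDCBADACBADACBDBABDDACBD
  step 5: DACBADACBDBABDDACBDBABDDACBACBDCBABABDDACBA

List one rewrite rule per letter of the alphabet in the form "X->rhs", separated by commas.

  step 4 ⇒ step 5: CBDCBADACBADACBDBABDDACBD ⇒ DA·C·BA·DA·C·BD·BA·BD·DA·C·BD·BA·BD·DA·C·BA·C·BD·C·BA·BA·BD·DA·C·BA
    A ↦ BD
    B ↦ C
    C ↦ DA
    D ↦ BA

A->BD, B->C, C->DA, D->BA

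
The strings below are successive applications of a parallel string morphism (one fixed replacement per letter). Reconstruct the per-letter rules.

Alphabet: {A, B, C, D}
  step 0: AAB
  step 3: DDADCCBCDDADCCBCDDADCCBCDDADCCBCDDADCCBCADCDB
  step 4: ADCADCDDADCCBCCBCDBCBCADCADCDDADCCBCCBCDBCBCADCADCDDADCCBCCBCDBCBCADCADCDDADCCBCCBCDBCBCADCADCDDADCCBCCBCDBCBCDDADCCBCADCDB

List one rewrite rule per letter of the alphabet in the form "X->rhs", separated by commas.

A->DD, B->DB, C->CBC, D->ADC

  step 3 ⇒ step 4: DDADCCBCDDADCCBCDDADCCBCDDADCCBCDDADCCBCADCDB ⇒ ADC·ADC·DD·ADC·CBC·CBC·DB·CBC·ADC·ADC·DD·ADC·CBC·CBC·DB·CBC·ADC·ADC·DD·ADC·CBC·CBC·DB·CBC·ADC·ADC·DD·ADC·CBC·CBC·DB·CBC·ADC·ADC·DD·ADC·CBC·CBC·DB·CBC·DD·ADC·CBC·ADC·DB
    A ↦ DD
    B ↦ DB
    C ↦ CBC
    D ↦ ADC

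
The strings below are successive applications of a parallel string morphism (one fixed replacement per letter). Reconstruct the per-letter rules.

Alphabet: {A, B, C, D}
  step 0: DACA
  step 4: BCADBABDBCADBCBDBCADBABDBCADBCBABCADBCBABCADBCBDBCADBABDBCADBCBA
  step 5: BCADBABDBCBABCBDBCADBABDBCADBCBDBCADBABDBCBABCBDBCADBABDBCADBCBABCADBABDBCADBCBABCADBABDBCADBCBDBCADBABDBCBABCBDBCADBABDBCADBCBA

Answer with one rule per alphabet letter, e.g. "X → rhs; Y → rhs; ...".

  step 4 ⇒ step 5: BCADBABDBCADBCBDBCADBABDBCADBCBABCADBCBABCADBCBDBCADBABDBCADBCBA ⇒ BC·AD·BA·BD·BC·BA·BC·BD·BC·AD·BA·BD·BC·AD·BC·BD·BC·AD·BA·BD·BC·BA·BC·BD·BC·AD·BA·BD·BC·AD·BC·BA·BC·AD·BA·BD·BC·AD·BC·BA·BC·AD·BA·BD·BC·AD·BC·BD·BC·AD·BA·BD·BC·BA·BC·BD·BC·AD·BA·BD·BC·AD·BC·BA
    A ↦ BA
    B ↦ BC
    C ↦ AD
    D ↦ BD

A->BA, B->BC, C->AD, D->BD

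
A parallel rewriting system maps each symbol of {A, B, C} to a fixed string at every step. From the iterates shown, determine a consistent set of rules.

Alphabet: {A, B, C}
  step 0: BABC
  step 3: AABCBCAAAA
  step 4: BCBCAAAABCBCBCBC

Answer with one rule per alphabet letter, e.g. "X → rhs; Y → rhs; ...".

  step 3 ⇒ step 4: AABCBCAAAA ⇒ BC·BC·A·A·A·A·BC·BC·BC·BC
    A ↦ BC
    B ↦ A
    C ↦ A

A->BC, B->A, C->A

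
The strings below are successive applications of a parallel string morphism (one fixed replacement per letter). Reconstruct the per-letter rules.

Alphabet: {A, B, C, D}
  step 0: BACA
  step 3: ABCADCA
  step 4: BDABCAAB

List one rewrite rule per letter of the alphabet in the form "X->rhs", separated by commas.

A->B, B->D, C->A, D->CA

  step 3 ⇒ step 4: ABCADCA ⇒ B·D·A·B·CA·A·B
    A ↦ B
    B ↦ D
    C ↦ A
    D ↦ CA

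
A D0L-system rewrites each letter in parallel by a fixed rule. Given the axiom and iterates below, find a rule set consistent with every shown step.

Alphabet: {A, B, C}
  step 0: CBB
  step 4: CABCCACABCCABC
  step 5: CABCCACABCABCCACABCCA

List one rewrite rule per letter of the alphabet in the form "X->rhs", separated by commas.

  step 4 ⇒ step 5: CABCCACABCCABC ⇒ CA·B·C·CA·CA·B·CA·B·C·CA·CA·B·C·CA
    A ↦ B
    B ↦ C
    C ↦ CA

A->B, B->C, C->CA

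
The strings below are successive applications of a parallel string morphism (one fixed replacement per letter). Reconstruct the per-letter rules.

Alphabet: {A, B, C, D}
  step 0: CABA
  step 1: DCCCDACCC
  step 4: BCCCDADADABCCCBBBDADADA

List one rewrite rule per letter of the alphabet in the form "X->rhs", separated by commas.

  step 0 ⇒ step 1: CABA ⇒ D·CCC·DA·CCC
    A ↦ CCC
    B ↦ DA
    C ↦ D
    D ↦ B  (constrained at step 1)

A->CCC, B->DA, C->D, D->B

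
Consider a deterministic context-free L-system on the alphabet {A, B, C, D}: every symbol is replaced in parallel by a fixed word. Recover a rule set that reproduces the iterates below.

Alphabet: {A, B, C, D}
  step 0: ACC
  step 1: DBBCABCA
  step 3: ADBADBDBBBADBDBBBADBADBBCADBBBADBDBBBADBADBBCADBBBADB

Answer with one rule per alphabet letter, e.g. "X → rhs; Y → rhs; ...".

A->DB, B->ADB, C->BCA, D->BB

  step 0 ⇒ step 1: ACC ⇒ DB·BCA·BCA
    A ↦ DB
    C ↦ BCA
    B ↦ ADB  (constrained at step 1)
    D ↦ BB  (constrained at step 1)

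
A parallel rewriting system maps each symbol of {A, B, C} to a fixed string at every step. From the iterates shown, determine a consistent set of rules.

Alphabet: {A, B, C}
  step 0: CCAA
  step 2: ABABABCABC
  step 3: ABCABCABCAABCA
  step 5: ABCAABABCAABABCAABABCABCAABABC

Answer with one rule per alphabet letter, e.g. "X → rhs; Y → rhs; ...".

A->AB, B->C, C->A

  step 2 ⇒ step 3: ABABABCABC ⇒ AB·C·AB·C·AB·C·A·AB·C·A
    A ↦ AB
    B ↦ C
    C ↦ A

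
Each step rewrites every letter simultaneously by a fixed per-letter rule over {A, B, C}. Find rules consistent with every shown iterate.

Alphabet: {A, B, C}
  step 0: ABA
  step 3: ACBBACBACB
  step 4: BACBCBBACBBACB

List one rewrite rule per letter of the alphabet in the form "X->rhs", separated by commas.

A->B, B->CB, C->A

  step 3 ⇒ step 4: ACBBACBACB ⇒ B·A·CB·CB·B·A·CB·B·A·CB
    A ↦ B
    B ↦ CB
    C ↦ A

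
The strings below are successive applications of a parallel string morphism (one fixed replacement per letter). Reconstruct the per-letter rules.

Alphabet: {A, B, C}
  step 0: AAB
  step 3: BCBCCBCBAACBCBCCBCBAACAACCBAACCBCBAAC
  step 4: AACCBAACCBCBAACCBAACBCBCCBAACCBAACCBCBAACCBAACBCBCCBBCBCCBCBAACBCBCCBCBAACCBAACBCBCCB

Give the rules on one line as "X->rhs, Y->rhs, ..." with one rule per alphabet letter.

A->BC, B->AAC, C->CB

  step 3 ⇒ step 4: BCBCCBCBAACBCBCCBCBAACAACCBAACCBCBAAC ⇒ AAC·CB·AAC·CB·CB·AAC·CB·AAC·BC·BC·CB·AAC·CB·AAC·CB·CB·AAC·CB·AAC·BC·BC·CB·BC·BC·CB·CB·AAC·BC·BC·CB·CB·AAC·CB·AAC·BC·BC·CB
    A ↦ BC
    B ↦ AAC
    C ↦ CB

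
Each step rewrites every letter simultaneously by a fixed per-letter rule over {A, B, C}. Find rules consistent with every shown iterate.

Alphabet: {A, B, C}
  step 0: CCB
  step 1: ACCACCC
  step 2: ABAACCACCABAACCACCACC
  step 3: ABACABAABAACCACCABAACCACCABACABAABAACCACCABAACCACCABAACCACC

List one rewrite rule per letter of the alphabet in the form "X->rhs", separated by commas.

A->ABA, B->C, C->ACC

  step 2 ⇒ step 3: ABAACCACCABAACCACCACC ⇒ ABA·C·ABA·ABA·ACC·ACC·ABA·ACC·ACC·ABA·C·ABA·ABA·ACC·ACC·ABA·ACC·ACC·ABA·ACC·ACC
    A ↦ ABA
    B ↦ C
    C ↦ ACC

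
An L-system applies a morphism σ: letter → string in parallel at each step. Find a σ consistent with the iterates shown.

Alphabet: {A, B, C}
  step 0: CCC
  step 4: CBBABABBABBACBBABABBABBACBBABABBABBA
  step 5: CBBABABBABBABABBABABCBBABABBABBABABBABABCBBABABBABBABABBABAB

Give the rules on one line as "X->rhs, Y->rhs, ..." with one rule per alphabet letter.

A->B, B->BA, C->CB

  step 4 ⇒ step 5: CBBABABBABBACBBABABBABBACBBABABBABBA ⇒ CB·BA·BA·B·BA·B·BA·BA·B·BA·BA·B·CB·BA·BA·B·BA·B·BA·BA·B·BA·BA·B·CB·BA·BA·B·BA·B·BA·BA·B·BA·BA·B
    A ↦ B
    B ↦ BA
    C ↦ CB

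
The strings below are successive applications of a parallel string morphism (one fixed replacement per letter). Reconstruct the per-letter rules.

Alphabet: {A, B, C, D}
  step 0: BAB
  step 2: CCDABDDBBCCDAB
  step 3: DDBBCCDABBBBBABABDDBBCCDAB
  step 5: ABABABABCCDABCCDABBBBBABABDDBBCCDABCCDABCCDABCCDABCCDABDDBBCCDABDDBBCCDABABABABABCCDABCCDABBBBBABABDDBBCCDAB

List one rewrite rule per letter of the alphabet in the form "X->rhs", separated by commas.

  step 2 ⇒ step 3: CCDABDDBBCCDAB ⇒ D·D·BB·CCD·AB·BB·BB·AB·AB·D·D·BB·CCD·AB
    A ↦ CCD
    B ↦ AB
    C ↦ D
    D ↦ BB

A->CCD, B->AB, C->D, D->BB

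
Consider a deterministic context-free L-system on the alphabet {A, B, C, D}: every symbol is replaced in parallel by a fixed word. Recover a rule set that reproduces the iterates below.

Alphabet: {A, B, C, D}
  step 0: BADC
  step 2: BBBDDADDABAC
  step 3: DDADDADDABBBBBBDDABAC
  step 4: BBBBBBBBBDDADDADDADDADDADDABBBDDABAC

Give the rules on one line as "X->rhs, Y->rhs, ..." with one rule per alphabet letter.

  step 3 ⇒ step 4: DDADDADDABBBBBBDDABAC ⇒ B·B·B·B·B·B·B·B·B·DDA·DDA·DDA·DDA·DDA·DDA·B·B·B·DDA·B·AC
    A ↦ B
    B ↦ DDA
    C ↦ AC
    D ↦ B

A->B, B->DDA, C->AC, D->B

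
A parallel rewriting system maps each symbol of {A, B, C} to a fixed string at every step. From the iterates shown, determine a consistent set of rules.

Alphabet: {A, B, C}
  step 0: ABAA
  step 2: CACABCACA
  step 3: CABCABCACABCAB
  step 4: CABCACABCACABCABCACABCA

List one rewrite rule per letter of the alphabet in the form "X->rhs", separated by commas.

A->B, B->CA, C->CA

  step 3 ⇒ step 4: CABCABCACABCAB ⇒ CA·B·CA·CA·B·CA·CA·B·CA·B·CA·CA·B·CA
    A ↦ B
    B ↦ CA
    C ↦ CA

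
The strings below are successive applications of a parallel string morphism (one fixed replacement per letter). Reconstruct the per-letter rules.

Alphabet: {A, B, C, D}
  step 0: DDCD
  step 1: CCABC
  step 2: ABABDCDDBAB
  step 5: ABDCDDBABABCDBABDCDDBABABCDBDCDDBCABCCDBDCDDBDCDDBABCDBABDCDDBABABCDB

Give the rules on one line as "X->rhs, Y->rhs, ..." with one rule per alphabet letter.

  step 1 ⇒ step 2: CCABC ⇒ AB·AB·DCD·DB·AB
    A ↦ DCD
    B ↦ DB
    C ↦ AB
  step 0 ⇒ step 1: DDCD ⇒ C·C·AB·C
    D ↦ C

A->DCD, B->DB, C->AB, D->C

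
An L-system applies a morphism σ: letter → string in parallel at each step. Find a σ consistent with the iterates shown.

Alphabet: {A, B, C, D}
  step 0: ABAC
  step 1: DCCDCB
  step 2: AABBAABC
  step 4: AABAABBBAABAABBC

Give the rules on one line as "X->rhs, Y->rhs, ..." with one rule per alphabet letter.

A->DC, B->C, C->B, D->AA

  step 1 ⇒ step 2: DCCDCB ⇒ AA·B·B·AA·B·C
    B ↦ C
    C ↦ B
    D ↦ AA
  step 0 ⇒ step 1: ABAC ⇒ DC·C·DC·B
    A ↦ DC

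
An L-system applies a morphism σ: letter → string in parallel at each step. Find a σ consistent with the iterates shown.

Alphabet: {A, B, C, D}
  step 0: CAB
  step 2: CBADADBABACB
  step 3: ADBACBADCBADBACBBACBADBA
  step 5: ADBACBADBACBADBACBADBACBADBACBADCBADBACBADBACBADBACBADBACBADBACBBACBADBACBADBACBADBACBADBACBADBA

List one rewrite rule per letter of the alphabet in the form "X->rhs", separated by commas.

A->CB, B->BA, C->AD, D->AD

  step 2 ⇒ step 3: CBADADBABACB ⇒ AD·BA·CB·AD·CB·AD·BA·CB·BA·CB·AD·BA
    A ↦ CB
    B ↦ BA
    C ↦ AD
    D ↦ AD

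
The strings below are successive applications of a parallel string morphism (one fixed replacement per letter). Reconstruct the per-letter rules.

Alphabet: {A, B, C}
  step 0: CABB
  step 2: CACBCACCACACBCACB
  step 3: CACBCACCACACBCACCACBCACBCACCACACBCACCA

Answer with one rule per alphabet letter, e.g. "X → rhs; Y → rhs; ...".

  step 2 ⇒ step 3: CACBCACCACACBCACB ⇒ CAC·B·CAC·CA·CAC·B·CAC·CAC·B·CAC·B·CAC·CA·CAC·B·CAC·CA
    A ↦ B
    B ↦ CA
    C ↦ CAC

A->B, B->CA, C->CAC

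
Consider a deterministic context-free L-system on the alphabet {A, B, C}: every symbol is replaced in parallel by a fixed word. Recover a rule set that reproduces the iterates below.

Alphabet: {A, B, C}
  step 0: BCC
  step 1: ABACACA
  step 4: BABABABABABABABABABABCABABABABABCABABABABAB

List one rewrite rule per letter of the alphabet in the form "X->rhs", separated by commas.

  step 0 ⇒ step 1: BCC ⇒ ABA·CA·CA
    B ↦ ABA
    C ↦ CA
    A ↦ B  (constrained at step 1)

A->B, B->ABA, C->CA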